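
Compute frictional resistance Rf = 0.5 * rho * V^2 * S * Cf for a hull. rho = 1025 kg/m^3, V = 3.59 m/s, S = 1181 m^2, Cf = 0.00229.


Formula: Rf = 0.5 * rho * V^2 * S * Cf
Step 1 — V^2 = 3.59^2 = 12.8881
Step 2 — 0.5 * rho * V^2 = 0.5 * 1025 * 12.8881 = 6605.15125
Step 3 — Rf = 6605.15125 * 1181 * 0.00229 ≈ 17864 N (5 s.f.)

17864 N


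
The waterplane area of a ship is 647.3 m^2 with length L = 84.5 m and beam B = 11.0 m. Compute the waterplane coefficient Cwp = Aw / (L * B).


Formula: Cwp = Aw / (L * B)
Step 1 — L * B = 84.5 * 11.0 = 929.5 m^2
Step 2 — Cwp = 647.3 / 929.5 ≈ 0.69640 (5 s.f.)

0.69640


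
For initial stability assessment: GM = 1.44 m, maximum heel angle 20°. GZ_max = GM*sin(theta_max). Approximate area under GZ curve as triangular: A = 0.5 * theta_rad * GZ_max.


Formula: GZ_max = GM * sin(theta); Area = 0.5 * theta_rad * GZ_max
Step 1 — GZ_max = 1.44 * sin(20°) = 1.44 * 0.34202 = 0.492509 m
Step 2 — theta_rad = 20 * pi/180 = 0.349066 rad
Step 3 — Area = 0.5 * 0.349066 * 0.492509 ≈ 0.085959 m·rad (5 s.f.)

0.085959 m·rad


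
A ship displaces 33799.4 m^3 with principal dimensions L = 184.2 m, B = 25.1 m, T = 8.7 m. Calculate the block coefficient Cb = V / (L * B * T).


Formula: Cb = V / (L * B * T)
Step 1 — L * B * T = 184.2 * 25.1 * 8.7 = 40223.754 m^3
Step 2 — Cb = 33799.4 / 40223.754 ≈ 0.84028 (5 s.f.)

0.84028


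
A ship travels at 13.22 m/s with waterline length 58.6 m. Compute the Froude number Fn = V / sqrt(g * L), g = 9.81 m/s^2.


Formula: Fn = V / sqrt(g * L)
Step 1 — g * L = 9.81 * 58.6 = 574.866
Step 2 — sqrt(g * L) = sqrt(574.866) = 23.976363
Step 3 — Fn = 13.22 / 23.976363 ≈ 0.55138 (5 s.f.)

0.55138


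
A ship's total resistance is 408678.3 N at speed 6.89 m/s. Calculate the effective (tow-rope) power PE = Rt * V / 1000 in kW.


Formula: PE = Rt * V / 1000 (kW)
Step 1 — PE (W) = 408678.3 * 6.89 = 2815793.487 W
Step 2 — PE (kW) = 2815793.487 / 1000 ≈ 2815.8 kW (5 s.f.)

2815.8 kW


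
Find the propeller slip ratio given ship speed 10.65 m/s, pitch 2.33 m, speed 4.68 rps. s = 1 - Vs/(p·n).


Formula: s = 1 - Vs / (p * n)
Step 1 — p * n = 2.33 * 4.68 = 10.9044
Step 2 — Vs / (p*n) = 10.65 / 10.9044 = 0.97667 (6 d.p.)
Step 3 — s = 1 - 0.97667 = 0.02333

0.02333


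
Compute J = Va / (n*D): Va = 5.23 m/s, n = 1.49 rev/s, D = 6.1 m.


Formula: J = Va / (n * D)
Step 1 — n * D = 1.49 * 6.1 = 9.089
Step 2 — J = 5.23 / 9.089 ≈ 0.57542 (5 s.f.)

0.57542


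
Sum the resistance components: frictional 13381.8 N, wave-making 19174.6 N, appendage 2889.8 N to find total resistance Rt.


Formula: Rt = Rf + Rw + Ra
Substituting: Rt = 13381.8 + 19174.6 + 2889.8
Result: Rt = 35446.2 N

35446.2 N


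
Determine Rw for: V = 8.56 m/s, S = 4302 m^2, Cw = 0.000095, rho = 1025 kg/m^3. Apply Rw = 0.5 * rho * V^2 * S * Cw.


Formula: Rw = 0.5 * rho * V^2 * S * Cw
Step 1 — V^2 = 8.56^2 = 73.2736
Step 2 — 0.5 * rho * V^2 = 0.5 * 1025 * 73.2736 = 37552.72
Step 3 — Rw = 37552.72 * 4302 * 0.000095 ≈ 15347 N (5 s.f.)

15347 N


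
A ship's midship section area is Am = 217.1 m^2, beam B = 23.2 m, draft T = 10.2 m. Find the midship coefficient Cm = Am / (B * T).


Formula: Cm = Am / (B * T)
Step 1 — B * T = 23.2 * 10.2 = 236.64 m^2
Step 2 — Cm = 217.1 / 236.64 ≈ 0.91743 (5 s.f.)

0.91743


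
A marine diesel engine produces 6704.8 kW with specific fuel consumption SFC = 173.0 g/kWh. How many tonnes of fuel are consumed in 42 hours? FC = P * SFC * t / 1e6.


Formula: FC (tonnes) = P * SFC * t / 1,000,000
Step 1 — P * SFC * t = 6704.8 * 173.0 * 42 = 48717076.8 g
Step 2 — FC (tonnes) = 48717076.8 / 1,000,000 ≈ 48.717 tonnes (5 s.f.)

48.717 tonnes


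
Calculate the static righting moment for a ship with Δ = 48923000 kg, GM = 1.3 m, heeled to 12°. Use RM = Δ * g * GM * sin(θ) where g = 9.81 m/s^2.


Formula: GZ = GM * sin(theta); RM = disp * g * GZ
Step 1 — GZ = 1.3 * sin(12°) = 1.3 * 0.207912 = 0.270286 m
Step 2 — RM = 48923000 * 9.81 * 0.270286 ≈ 129720000 N·m (5 s.f.)

129720000 N·m


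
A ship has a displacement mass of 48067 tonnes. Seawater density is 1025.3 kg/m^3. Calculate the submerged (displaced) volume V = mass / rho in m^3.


Formula: V = mass / rho
Step 1 — convert tonnes to kg: 48067 t * 1000 = 48067000 kg
Step 2 — V = 48067000 / 1025.3 ≈ 46881 m^3 (5 s.f.)

46881 m^3


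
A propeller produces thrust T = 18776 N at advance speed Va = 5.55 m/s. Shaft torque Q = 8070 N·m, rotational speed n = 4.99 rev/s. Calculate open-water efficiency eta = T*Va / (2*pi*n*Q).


Formula: eta = T * Va / (2 * pi * n * Q)
Step 1 — numerator = T * Va = 18776 * 5.55 = 104206.8
Step 2 — 2 * pi * n = 2 * pi * 4.99 = 31.353095
Step 3 — denominator = 31.353095 * 8070 = 253019.48
Step 4 — eta = 104206.8 / 253019.48 ≈ 0.41185 (5 s.f.)

0.41185


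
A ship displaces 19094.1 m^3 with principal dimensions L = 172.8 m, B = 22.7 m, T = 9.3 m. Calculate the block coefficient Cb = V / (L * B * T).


Formula: Cb = V / (L * B * T)
Step 1 — L * B * T = 172.8 * 22.7 * 9.3 = 36479.808 m^3
Step 2 — Cb = 19094.1 / 36479.808 ≈ 0.52342 (5 s.f.)

0.52342


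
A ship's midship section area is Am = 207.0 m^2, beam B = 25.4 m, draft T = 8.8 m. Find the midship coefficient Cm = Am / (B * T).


Formula: Cm = Am / (B * T)
Step 1 — B * T = 25.4 * 8.8 = 223.52 m^2
Step 2 — Cm = 207.0 / 223.52 ≈ 0.92609 (5 s.f.)

0.92609


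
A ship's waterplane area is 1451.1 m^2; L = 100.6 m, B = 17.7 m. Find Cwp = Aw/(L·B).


Formula: Cwp = Aw / (L * B)
Step 1 — L * B = 100.6 * 17.7 = 1780.62 m^2
Step 2 — Cwp = 1451.1 / 1780.62 ≈ 0.81494 (5 s.f.)

0.81494


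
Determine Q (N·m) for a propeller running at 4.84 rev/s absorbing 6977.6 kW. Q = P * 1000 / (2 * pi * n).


Formula: Q = P_W / (2 * pi * n)
Step 1 — P_W = 6977.6 kW * 1000 = 6977600.0 W
Step 2 — 2 * pi * n = 2 * pi * 4.84 = 30.410617
Step 3 — Q = 6977600.0 / 30.410617 ≈ 229450 N·m (5 s.f.)

229450 N·m


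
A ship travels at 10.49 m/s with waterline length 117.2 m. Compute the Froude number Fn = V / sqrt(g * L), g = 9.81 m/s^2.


Formula: Fn = V / sqrt(g * L)
Step 1 — g * L = 9.81 * 117.2 = 1149.732
Step 2 — sqrt(g * L) = sqrt(1149.732) = 33.907698
Step 3 — Fn = 10.49 / 33.907698 ≈ 0.30937 (5 s.f.)

0.30937


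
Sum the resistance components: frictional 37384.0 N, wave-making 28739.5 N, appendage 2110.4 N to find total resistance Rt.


Formula: Rt = Rf + Rw + Ra
Substituting: Rt = 37384.0 + 28739.5 + 2110.4
Result: Rt = 68233.9 N

68233.9 N


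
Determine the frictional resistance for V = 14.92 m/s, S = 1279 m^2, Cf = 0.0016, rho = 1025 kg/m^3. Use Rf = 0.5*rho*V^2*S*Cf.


Formula: Rf = 0.5 * rho * V^2 * S * Cf
Step 1 — V^2 = 14.92^2 = 222.6064
Step 2 — 0.5 * rho * V^2 = 0.5 * 1025 * 222.6064 = 114085.78
Step 3 — Rf = 114085.78 * 1279 * 0.0016 ≈ 233470 N (5 s.f.)

233470 N


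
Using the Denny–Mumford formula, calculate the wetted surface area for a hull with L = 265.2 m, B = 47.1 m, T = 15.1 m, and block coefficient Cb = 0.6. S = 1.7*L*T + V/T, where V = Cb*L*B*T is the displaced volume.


Formula: S = 1.7*L*T + V/T with V = Cb*L*B*T, i.e. S = L * (1.7*T + Cb*B)
Step 1 — 1.7*T = 1.7 * 15.1 = 25.67 m
Step 2 — Cb*B = 0.6 * 47.1 = 28.26 m
Step 3 — 1.7*T + Cb*B = 25.67 + 28.26 = 53.93 m
Step 4 — S = 265.2 * 53.93 ≈ 14302 m^2 (5 s.f.)

14302 m^2


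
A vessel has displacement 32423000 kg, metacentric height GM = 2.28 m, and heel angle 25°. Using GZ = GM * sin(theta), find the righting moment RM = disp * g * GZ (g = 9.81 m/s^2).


Formula: GZ = GM * sin(theta); RM = disp * g * GZ
Step 1 — GZ = 2.28 * sin(25°) = 2.28 * 0.422618 = 0.963569 m
Step 2 — RM = 32423000 * 9.81 * 0.963569 ≈ 306480000 N·m (5 s.f.)

306480000 N·m


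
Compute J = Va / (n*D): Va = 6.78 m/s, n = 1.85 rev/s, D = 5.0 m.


Formula: J = Va / (n * D)
Step 1 — n * D = 1.85 * 5.0 = 9.25
Step 2 — J = 6.78 / 9.25 ≈ 0.73297 (5 s.f.)

0.73297


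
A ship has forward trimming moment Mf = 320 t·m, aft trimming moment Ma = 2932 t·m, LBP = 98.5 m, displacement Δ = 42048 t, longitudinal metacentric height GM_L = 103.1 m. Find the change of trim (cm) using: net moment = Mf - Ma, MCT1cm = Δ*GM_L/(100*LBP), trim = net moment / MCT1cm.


Formula: net trimming moment = Mf - Ma; MCT1cm = Δ*GM_L/(100*LBP); trim = net moment / MCT1cm
Step 1 — net trimming moment = 320 - 2932 = -2612 t·m
Step 2 — MCT1cm = 42048 * 103.1 / (100 * 98.5) = 440.1166 t·m/cm
Step 3 — trim = -2612 / 440.1166 ≈ -5.9348 cm (5 s.f.)

-5.9348 cm


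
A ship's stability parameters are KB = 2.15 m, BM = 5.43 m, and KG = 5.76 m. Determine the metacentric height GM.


Formula: GM = KB + BM - KG
Step 1 — KM = KB + BM = 2.15 + 5.43 = 7.58 m
Step 2 — GM = KM - KG = 7.58 - 5.76 = 1.82 m

1.82 m


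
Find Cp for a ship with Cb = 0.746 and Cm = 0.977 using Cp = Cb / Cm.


Formula: Cp = Cb / Cm
Substituting: Cp = 0.746 / 0.977
Result: Cp ≈ 0.76356 (5 s.f.)

0.76356


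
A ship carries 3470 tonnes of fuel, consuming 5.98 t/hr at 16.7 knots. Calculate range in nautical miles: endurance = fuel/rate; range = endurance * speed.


Formula: endurance = fuel / rate; range = endurance * speed
Step 1 — endurance = 3470 / 5.98 = 580.2676 hours
Step 2 — range = 580.2676 * 16.7 ≈ 9690.5 nautical miles (5 s.f.)

9690.5 NM


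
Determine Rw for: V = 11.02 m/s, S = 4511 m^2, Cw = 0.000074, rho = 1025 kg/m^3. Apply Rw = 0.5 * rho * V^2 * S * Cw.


Formula: Rw = 0.5 * rho * V^2 * S * Cw
Step 1 — V^2 = 11.02^2 = 121.4404
Step 2 — 0.5 * rho * V^2 = 0.5 * 1025 * 121.4404 = 62238.205
Step 3 — Rw = 62238.205 * 4511 * 0.000074 ≈ 20776 N (5 s.f.)

20776 N


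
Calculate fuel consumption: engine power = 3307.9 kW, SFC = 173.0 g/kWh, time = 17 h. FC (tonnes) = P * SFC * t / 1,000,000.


Formula: FC (tonnes) = P * SFC * t / 1,000,000
Step 1 — P * SFC * t = 3307.9 * 173.0 * 17 = 9728533.9 g
Step 2 — FC (tonnes) = 9728533.9 / 1,000,000 ≈ 9.7285 tonnes (5 s.f.)

9.7285 tonnes


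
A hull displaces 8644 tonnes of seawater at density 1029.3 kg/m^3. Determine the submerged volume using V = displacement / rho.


Formula: V = mass / rho
Step 1 — convert tonnes to kg: 8644 t * 1000 = 8644000 kg
Step 2 — V = 8644000 / 1029.3 ≈ 8397.9 m^3 (5 s.f.)

8397.9 m^3


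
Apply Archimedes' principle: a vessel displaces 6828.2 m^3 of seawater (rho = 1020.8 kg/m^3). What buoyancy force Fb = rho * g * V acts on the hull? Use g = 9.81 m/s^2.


Formula: Fb = rho * g * V
Substituting: Fb = 1020.8 * 9.81 * 6828.2
Intermediate: 1020.8 * 9.81 = 10014.048
Result: Fb = 10014.048 * 6828.2 ≈ 68378000 N (5 s.f.)

68378000 N


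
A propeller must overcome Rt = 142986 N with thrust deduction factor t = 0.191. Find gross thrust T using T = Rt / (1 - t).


Formula: T = Rt / (1 - t)
Step 1 — (1 - t) = 1 - 0.191 = 0.809
Step 2 — T = 142986 / 0.809 ≈ 176740 N (5 s.f.)

176740 N


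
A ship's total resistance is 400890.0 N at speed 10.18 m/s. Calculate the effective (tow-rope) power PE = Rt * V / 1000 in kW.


Formula: PE = Rt * V / 1000 (kW)
Step 1 — PE (W) = 400890.0 * 10.18 = 4081060.2 W
Step 2 — PE (kW) = 4081060.2 / 1000 ≈ 4081.1 kW (5 s.f.)

4081.1 kW


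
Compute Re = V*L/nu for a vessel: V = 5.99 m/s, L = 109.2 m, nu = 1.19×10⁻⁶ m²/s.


Formula: Re = V * L / nu
Step 1 — V * L = 5.99 * 109.2 = 654.108 m^2/s
Step 2 — Re = 654.108 / 1.19e-6 = 5.50e+08

5.50e+08


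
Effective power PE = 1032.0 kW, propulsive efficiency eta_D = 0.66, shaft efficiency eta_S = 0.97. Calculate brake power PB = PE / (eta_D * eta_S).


Formula: PB = PE / (eta_D * eta_S)
Step 1 — combined efficiency = eta_D * eta_S = 0.66 * 0.97 = 0.6402
Step 2 — PB = 1032.0 / 0.6402 ≈ 1612.0 kW (5 s.f.)

1612.0 kW


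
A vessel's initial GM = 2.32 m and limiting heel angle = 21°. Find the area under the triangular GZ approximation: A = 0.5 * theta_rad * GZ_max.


Formula: GZ_max = GM * sin(theta); Area = 0.5 * theta_rad * GZ_max
Step 1 — GZ_max = 2.32 * sin(21°) = 2.32 * 0.358368 = 0.831414 m
Step 2 — theta_rad = 21 * pi/180 = 0.366519 rad
Step 3 — Area = 0.5 * 0.366519 * 0.831414 ≈ 0.15236 m·rad (5 s.f.)

0.15236 m·rad


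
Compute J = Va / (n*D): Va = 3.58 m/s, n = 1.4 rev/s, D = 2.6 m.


Formula: J = Va / (n * D)
Step 1 — n * D = 1.4 * 2.6 = 3.64
Step 2 — J = 3.58 / 3.64 ≈ 0.98352 (5 s.f.)

0.98352


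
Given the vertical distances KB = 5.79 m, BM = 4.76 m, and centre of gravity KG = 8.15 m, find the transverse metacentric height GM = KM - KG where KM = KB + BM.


Formula: GM = KB + BM - KG
Step 1 — KM = KB + BM = 5.79 + 4.76 = 10.55 m
Step 2 — GM = KM - KG = 10.55 - 8.15 = 2.4 m

2.4 m


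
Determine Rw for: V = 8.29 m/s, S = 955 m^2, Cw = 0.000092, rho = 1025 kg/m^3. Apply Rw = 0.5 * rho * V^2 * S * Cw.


Formula: Rw = 0.5 * rho * V^2 * S * Cw
Step 1 — V^2 = 8.29^2 = 68.7241
Step 2 — 0.5 * rho * V^2 = 0.5 * 1025 * 68.7241 = 35221.10125
Step 3 — Rw = 35221.10125 * 955 * 0.000092 ≈ 3094.5 N (5 s.f.)

3094.5 N


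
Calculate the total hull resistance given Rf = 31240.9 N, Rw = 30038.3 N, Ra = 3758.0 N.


Formula: Rt = Rf + Rw + Ra
Substituting: Rt = 31240.9 + 30038.3 + 3758.0
Result: Rt = 65037.2 N

65037.2 N


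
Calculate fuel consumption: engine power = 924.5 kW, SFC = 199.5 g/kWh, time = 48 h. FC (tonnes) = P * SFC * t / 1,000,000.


Formula: FC (tonnes) = P * SFC * t / 1,000,000
Step 1 — P * SFC * t = 924.5 * 199.5 * 48 = 8853012.0 g
Step 2 — FC (tonnes) = 8853012.0 / 1,000,000 ≈ 8.8530 tonnes (5 s.f.)

8.8530 tonnes


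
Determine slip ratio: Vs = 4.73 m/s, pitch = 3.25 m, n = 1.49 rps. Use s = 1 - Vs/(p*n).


Formula: s = 1 - Vs / (p * n)
Step 1 — p * n = 3.25 * 1.49 = 4.8425
Step 2 — Vs / (p*n) = 4.73 / 4.8425 = 0.976768 (6 d.p.)
Step 3 — s = 1 - 0.976768 = 0.023232

0.023232


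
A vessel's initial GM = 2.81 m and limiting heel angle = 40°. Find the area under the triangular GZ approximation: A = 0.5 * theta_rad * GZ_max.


Formula: GZ_max = GM * sin(theta); Area = 0.5 * theta_rad * GZ_max
Step 1 — GZ_max = 2.81 * sin(40°) = 2.81 * 0.642788 = 1.806234 m
Step 2 — theta_rad = 40 * pi/180 = 0.698132 rad
Step 3 — Area = 0.5 * 0.698132 * 1.806234 ≈ 0.63049 m·rad (5 s.f.)

0.63049 m·rad


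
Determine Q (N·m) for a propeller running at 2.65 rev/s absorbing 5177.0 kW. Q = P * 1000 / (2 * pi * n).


Formula: Q = P_W / (2 * pi * n)
Step 1 — P_W = 5177.0 kW * 1000 = 5177000.0 W
Step 2 — 2 * pi * n = 2 * pi * 2.65 = 16.650441
Step 3 — Q = 5177000.0 / 16.650441 ≈ 310920 N·m (5 s.f.)

310920 N·m


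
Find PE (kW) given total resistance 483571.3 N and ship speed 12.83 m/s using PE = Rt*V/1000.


Formula: PE = Rt * V / 1000 (kW)
Step 1 — PE (W) = 483571.3 * 12.83 = 6204219.779 W
Step 2 — PE (kW) = 6204219.779 / 1000 ≈ 6204.2 kW (5 s.f.)

6204.2 kW


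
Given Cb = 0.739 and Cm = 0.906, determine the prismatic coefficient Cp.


Formula: Cp = Cb / Cm
Substituting: Cp = 0.739 / 0.906
Result: Cp ≈ 0.81567 (5 s.f.)

0.81567


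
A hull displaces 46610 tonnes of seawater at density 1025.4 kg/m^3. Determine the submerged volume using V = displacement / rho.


Formula: V = mass / rho
Step 1 — convert tonnes to kg: 46610 t * 1000 = 46610000 kg
Step 2 — V = 46610000 / 1025.4 ≈ 45455 m^3 (5 s.f.)

45455 m^3


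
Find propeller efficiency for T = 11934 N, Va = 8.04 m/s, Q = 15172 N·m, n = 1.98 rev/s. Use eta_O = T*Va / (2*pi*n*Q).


Formula: eta = T * Va / (2 * pi * n * Q)
Step 1 — numerator = T * Va = 11934 * 8.04 = 95949.36
Step 2 — 2 * pi * n = 2 * pi * 1.98 = 12.440707
Step 3 — denominator = 12.440707 * 15172 = 188750.41
Step 4 — eta = 95949.36 / 188750.41 ≈ 0.50834 (5 s.f.)

0.50834


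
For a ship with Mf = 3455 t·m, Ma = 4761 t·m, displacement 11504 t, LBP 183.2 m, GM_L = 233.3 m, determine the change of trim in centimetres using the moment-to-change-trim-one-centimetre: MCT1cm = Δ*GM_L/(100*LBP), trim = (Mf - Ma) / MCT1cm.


Formula: net trimming moment = Mf - Ma; MCT1cm = Δ*GM_L/(100*LBP); trim = net moment / MCT1cm
Step 1 — net trimming moment = 3455 - 4761 = -1306 t·m
Step 2 — MCT1cm = 11504 * 233.3 / (100 * 183.2) = 146.5002 t·m/cm
Step 3 — trim = -1306 / 146.5002 ≈ -8.9147 cm (5 s.f.)

-8.9147 cm


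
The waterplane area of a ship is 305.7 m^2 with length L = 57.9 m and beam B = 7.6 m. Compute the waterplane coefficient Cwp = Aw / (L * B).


Formula: Cwp = Aw / (L * B)
Step 1 — L * B = 57.9 * 7.6 = 440.04 m^2
Step 2 — Cwp = 305.7 / 440.04 ≈ 0.69471 (5 s.f.)

0.69471


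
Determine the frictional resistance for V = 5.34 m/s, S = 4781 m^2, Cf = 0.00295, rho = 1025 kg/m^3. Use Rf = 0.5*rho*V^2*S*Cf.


Formula: Rf = 0.5 * rho * V^2 * S * Cf
Step 1 — V^2 = 5.34^2 = 28.5156
Step 2 — 0.5 * rho * V^2 = 0.5 * 1025 * 28.5156 = 14614.245
Step 3 — Rf = 14614.245 * 4781 * 0.00295 ≈ 206120 N (5 s.f.)

206120 N


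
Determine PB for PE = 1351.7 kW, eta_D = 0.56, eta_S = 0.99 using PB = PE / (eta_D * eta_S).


Formula: PB = PE / (eta_D * eta_S)
Step 1 — combined efficiency = eta_D * eta_S = 0.56 * 0.99 = 0.5544
Step 2 — PB = 1351.7 / 0.5544 ≈ 2438.1 kW (5 s.f.)

2438.1 kW


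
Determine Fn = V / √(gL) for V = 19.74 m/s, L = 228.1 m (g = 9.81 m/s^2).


Formula: Fn = V / sqrt(g * L)
Step 1 — g * L = 9.81 * 228.1 = 2237.661
Step 2 — sqrt(g * L) = sqrt(2237.661) = 47.303922
Step 3 — Fn = 19.74 / 47.303922 ≈ 0.41730 (5 s.f.)

0.41730


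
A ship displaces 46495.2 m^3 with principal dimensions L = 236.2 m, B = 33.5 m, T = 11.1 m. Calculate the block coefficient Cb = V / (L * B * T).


Formula: Cb = V / (L * B * T)
Step 1 — L * B * T = 236.2 * 33.5 * 11.1 = 87830.97 m^3
Step 2 — Cb = 46495.2 / 87830.97 ≈ 0.52937 (5 s.f.)

0.52937


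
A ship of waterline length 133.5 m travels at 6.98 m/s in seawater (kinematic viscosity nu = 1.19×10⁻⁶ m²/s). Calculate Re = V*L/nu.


Formula: Re = V * L / nu
Step 1 — V * L = 6.98 * 133.5 = 931.83 m^2/s
Step 2 — Re = 931.83 / 1.19e-6 = 7.83e+08

7.83e+08


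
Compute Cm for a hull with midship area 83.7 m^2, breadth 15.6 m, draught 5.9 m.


Formula: Cm = Am / (B * T)
Step 1 — B * T = 15.6 * 5.9 = 92.04 m^2
Step 2 — Cm = 83.7 / 92.04 ≈ 0.90939 (5 s.f.)

0.90939


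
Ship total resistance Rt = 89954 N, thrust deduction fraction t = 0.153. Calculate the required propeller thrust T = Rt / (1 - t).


Formula: T = Rt / (1 - t)
Step 1 — (1 - t) = 1 - 0.153 = 0.847
Step 2 — T = 89954 / 0.847 ≈ 106200 N (5 s.f.)

106200 N


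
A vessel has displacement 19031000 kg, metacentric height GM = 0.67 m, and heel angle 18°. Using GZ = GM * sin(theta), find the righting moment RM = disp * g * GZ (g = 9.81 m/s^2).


Formula: GZ = GM * sin(theta); RM = disp * g * GZ
Step 1 — GZ = 0.67 * sin(18°) = 0.67 * 0.309017 = 0.207041 m
Step 2 — RM = 19031000 * 9.81 * 0.207041 ≈ 38653000 N·m (5 s.f.)

38653000 N·m


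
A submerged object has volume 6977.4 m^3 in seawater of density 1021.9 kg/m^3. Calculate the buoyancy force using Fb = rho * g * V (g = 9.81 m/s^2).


Formula: Fb = rho * g * V
Substituting: Fb = 1021.9 * 9.81 * 6977.4
Intermediate: 1021.9 * 9.81 = 10024.839
Result: Fb = 10024.839 * 6977.4 ≈ 69947000 N (5 s.f.)

69947000 N


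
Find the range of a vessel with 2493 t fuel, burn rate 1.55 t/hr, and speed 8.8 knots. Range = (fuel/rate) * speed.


Formula: endurance = fuel / rate; range = endurance * speed
Step 1 — endurance = 2493 / 1.55 = 1608.3871 hours
Step 2 — range = 1608.3871 * 8.8 ≈ 14154 nautical miles (5 s.f.)

14154 NM


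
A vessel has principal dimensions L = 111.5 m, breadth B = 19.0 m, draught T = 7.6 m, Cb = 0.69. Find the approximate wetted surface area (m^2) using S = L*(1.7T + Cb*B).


Formula: S = 1.7*L*T + V/T with V = Cb*L*B*T, i.e. S = L * (1.7*T + Cb*B)
Step 1 — 1.7*T = 1.7 * 7.6 = 12.92 m
Step 2 — Cb*B = 0.69 * 19.0 = 13.11 m
Step 3 — 1.7*T + Cb*B = 12.92 + 13.11 = 26.03 m
Step 4 — S = 111.5 * 26.03 ≈ 2902.3 m^2 (5 s.f.)

2902.3 m^2


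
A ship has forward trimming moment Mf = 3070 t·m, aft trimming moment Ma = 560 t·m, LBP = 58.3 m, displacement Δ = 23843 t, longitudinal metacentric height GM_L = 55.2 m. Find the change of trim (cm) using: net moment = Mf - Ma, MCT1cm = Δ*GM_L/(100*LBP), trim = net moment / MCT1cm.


Formula: net trimming moment = Mf - Ma; MCT1cm = Δ*GM_L/(100*LBP); trim = net moment / MCT1cm
Step 1 — net trimming moment = 3070 - 560 = 2510 t·m
Step 2 — MCT1cm = 23843 * 55.2 / (100 * 58.3) = 225.7519 t·m/cm
Step 3 — trim = 2510 / 225.7519 ≈ 11.118 cm (5 s.f.)

11.118 cm


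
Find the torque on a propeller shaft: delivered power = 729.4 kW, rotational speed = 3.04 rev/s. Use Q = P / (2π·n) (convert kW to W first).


Formula: Q = P_W / (2 * pi * n)
Step 1 — P_W = 729.4 kW * 1000 = 729400.0 W
Step 2 — 2 * pi * n = 2 * pi * 3.04 = 19.100883
Step 3 — Q = 729400.0 / 19.100883 ≈ 38187 N·m (5 s.f.)

38187 N·m


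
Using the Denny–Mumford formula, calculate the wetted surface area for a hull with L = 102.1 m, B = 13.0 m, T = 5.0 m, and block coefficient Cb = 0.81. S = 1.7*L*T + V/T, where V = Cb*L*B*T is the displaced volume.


Formula: S = 1.7*L*T + V/T with V = Cb*L*B*T, i.e. S = L * (1.7*T + Cb*B)
Step 1 — 1.7*T = 1.7 * 5.0 = 8.5 m
Step 2 — Cb*B = 0.81 * 13.0 = 10.53 m
Step 3 — 1.7*T + Cb*B = 8.5 + 10.53 = 19.03 m
Step 4 — S = 102.1 * 19.03 ≈ 1943.0 m^2 (5 s.f.)

1943.0 m^2


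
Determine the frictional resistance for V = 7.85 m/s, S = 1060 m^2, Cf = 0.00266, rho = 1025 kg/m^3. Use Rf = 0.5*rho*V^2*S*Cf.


Formula: Rf = 0.5 * rho * V^2 * S * Cf
Step 1 — V^2 = 7.85^2 = 61.6225
Step 2 — 0.5 * rho * V^2 = 0.5 * 1025 * 61.6225 = 31581.53125
Step 3 — Rf = 31581.53125 * 1060 * 0.00266 ≈ 89047 N (5 s.f.)

89047 N


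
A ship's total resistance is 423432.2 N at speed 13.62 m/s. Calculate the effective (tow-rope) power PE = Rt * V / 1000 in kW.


Formula: PE = Rt * V / 1000 (kW)
Step 1 — PE (W) = 423432.2 * 13.62 = 5767146.564 W
Step 2 — PE (kW) = 5767146.564 / 1000 ≈ 5767.1 kW (5 s.f.)

5767.1 kW


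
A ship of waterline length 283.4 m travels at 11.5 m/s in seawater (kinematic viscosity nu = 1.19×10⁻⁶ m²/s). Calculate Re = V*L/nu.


Formula: Re = V * L / nu
Step 1 — V * L = 11.5 * 283.4 = 3259.1 m^2/s
Step 2 — Re = 3259.1 / 1.19e-6 = 2.74e+09

2.74e+09


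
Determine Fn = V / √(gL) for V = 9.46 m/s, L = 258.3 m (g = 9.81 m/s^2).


Formula: Fn = V / sqrt(g * L)
Step 1 — g * L = 9.81 * 258.3 = 2533.923
Step 2 — sqrt(g * L) = sqrt(2533.923) = 50.338087
Step 3 — Fn = 9.46 / 50.338087 ≈ 0.18793 (5 s.f.)

0.18793


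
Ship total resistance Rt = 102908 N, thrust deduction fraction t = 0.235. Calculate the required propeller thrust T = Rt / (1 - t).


Formula: T = Rt / (1 - t)
Step 1 — (1 - t) = 1 - 0.235 = 0.765
Step 2 — T = 102908 / 0.765 ≈ 134520 N (5 s.f.)

134520 N


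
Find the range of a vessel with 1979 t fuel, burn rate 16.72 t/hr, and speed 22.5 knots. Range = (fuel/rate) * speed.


Formula: endurance = fuel / rate; range = endurance * speed
Step 1 — endurance = 1979 / 16.72 = 118.3612 hours
Step 2 — range = 118.3612 * 22.5 ≈ 2663.1 nautical miles (5 s.f.)

2663.1 NM


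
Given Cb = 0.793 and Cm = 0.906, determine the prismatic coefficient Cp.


Formula: Cp = Cb / Cm
Substituting: Cp = 0.793 / 0.906
Result: Cp ≈ 0.87528 (5 s.f.)

0.87528


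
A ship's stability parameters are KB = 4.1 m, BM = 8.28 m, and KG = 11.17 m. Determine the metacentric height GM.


Formula: GM = KB + BM - KG
Step 1 — KM = KB + BM = 4.1 + 8.28 = 12.38 m
Step 2 — GM = KM - KG = 12.38 - 11.17 = 1.21 m

1.21 m


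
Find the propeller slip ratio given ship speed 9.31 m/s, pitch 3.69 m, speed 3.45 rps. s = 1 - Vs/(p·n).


Formula: s = 1 - Vs / (p * n)
Step 1 — p * n = 3.69 * 3.45 = 12.7305
Step 2 — Vs / (p*n) = 9.31 / 12.7305 = 0.731315 (6 d.p.)
Step 3 — s = 1 - 0.731315 = 0.268685

0.268685


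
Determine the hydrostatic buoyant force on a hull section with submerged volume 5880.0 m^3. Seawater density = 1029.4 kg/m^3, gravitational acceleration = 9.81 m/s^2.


Formula: Fb = rho * g * V
Substituting: Fb = 1029.4 * 9.81 * 5880.0
Intermediate: 1029.4 * 9.81 = 10098.414
Result: Fb = 10098.414 * 5880.0 ≈ 59379000 N (5 s.f.)

59379000 N


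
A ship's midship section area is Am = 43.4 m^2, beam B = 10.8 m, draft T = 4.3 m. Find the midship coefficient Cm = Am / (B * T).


Formula: Cm = Am / (B * T)
Step 1 — B * T = 10.8 * 4.3 = 46.44 m^2
Step 2 — Cm = 43.4 / 46.44 ≈ 0.93454 (5 s.f.)

0.93454


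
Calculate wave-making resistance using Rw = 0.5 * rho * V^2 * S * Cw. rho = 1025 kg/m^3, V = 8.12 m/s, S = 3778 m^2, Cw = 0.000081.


Formula: Rw = 0.5 * rho * V^2 * S * Cw
Step 1 — V^2 = 8.12^2 = 65.9344
Step 2 — 0.5 * rho * V^2 = 0.5 * 1025 * 65.9344 = 33791.38
Step 3 — Rw = 33791.38 * 3778 * 0.000081 ≈ 10341 N (5 s.f.)

10341 N


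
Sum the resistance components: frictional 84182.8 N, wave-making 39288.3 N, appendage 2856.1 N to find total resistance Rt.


Formula: Rt = Rf + Rw + Ra
Substituting: Rt = 84182.8 + 39288.3 + 2856.1
Result: Rt = 126327.2 N

126327.2 N


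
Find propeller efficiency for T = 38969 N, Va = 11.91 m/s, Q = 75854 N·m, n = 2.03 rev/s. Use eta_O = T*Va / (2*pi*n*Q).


Formula: eta = T * Va / (2 * pi * n * Q)
Step 1 — numerator = T * Va = 38969 * 11.91 = 464120.79
Step 2 — 2 * pi * n = 2 * pi * 2.03 = 12.754866
Step 3 — denominator = 12.754866 * 75854 = 967507.61
Step 4 — eta = 464120.79 / 967507.61 ≈ 0.47971 (5 s.f.)

0.47971


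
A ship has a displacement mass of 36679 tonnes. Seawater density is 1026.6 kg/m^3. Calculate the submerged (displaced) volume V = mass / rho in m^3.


Formula: V = mass / rho
Step 1 — convert tonnes to kg: 36679 t * 1000 = 36679000 kg
Step 2 — V = 36679000 / 1026.6 ≈ 35729 m^3 (5 s.f.)

35729 m^3


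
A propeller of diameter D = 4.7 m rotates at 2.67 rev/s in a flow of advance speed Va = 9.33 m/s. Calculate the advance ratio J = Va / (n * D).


Formula: J = Va / (n * D)
Step 1 — n * D = 2.67 * 4.7 = 12.549
Step 2 — J = 9.33 / 12.549 ≈ 0.74349 (5 s.f.)

0.74349


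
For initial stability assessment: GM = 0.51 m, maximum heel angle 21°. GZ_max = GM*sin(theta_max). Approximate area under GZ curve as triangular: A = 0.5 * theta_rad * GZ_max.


Formula: GZ_max = GM * sin(theta); Area = 0.5 * theta_rad * GZ_max
Step 1 — GZ_max = 0.51 * sin(21°) = 0.51 * 0.358368 = 0.182768 m
Step 2 — theta_rad = 21 * pi/180 = 0.366519 rad
Step 3 — Area = 0.5 * 0.366519 * 0.182768 ≈ 0.033494 m·rad (5 s.f.)

0.033494 m·rad


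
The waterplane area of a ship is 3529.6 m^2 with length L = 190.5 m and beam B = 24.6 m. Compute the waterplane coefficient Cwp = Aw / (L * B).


Formula: Cwp = Aw / (L * B)
Step 1 — L * B = 190.5 * 24.6 = 4686.3 m^2
Step 2 — Cwp = 3529.6 / 4686.3 ≈ 0.75317 (5 s.f.)

0.75317


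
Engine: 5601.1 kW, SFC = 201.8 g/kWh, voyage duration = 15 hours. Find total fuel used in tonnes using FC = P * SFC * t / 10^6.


Formula: FC (tonnes) = P * SFC * t / 1,000,000
Step 1 — P * SFC * t = 5601.1 * 201.8 * 15 = 16954529.7 g
Step 2 — FC (tonnes) = 16954529.7 / 1,000,000 ≈ 16.955 tonnes (5 s.f.)

16.955 tonnes


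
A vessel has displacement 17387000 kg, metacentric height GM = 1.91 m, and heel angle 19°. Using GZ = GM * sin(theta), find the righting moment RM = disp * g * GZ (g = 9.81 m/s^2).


Formula: GZ = GM * sin(theta); RM = disp * g * GZ
Step 1 — GZ = 1.91 * sin(19°) = 1.91 * 0.325568 = 0.621835 m
Step 2 — RM = 17387000 * 9.81 * 0.621835 ≈ 106060000 N·m (5 s.f.)

106060000 N·m


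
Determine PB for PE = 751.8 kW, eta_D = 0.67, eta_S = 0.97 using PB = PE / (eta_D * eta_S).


Formula: PB = PE / (eta_D * eta_S)
Step 1 — combined efficiency = eta_D * eta_S = 0.67 * 0.97 = 0.6499
Step 2 — PB = 751.8 / 0.6499 ≈ 1156.8 kW (5 s.f.)

1156.8 kW


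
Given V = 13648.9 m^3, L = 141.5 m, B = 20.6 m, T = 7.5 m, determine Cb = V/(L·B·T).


Formula: Cb = V / (L * B * T)
Step 1 — L * B * T = 141.5 * 20.6 * 7.5 = 21861.75 m^3
Step 2 — Cb = 13648.9 / 21861.75 ≈ 0.62433 (5 s.f.)

0.62433


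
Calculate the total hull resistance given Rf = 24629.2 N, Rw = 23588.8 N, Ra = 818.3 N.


Formula: Rt = Rf + Rw + Ra
Substituting: Rt = 24629.2 + 23588.8 + 818.3
Result: Rt = 49036.3 N

49036.3 N


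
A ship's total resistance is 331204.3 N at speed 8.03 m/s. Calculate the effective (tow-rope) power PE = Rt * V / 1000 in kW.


Formula: PE = Rt * V / 1000 (kW)
Step 1 — PE (W) = 331204.3 * 8.03 = 2659570.529 W
Step 2 — PE (kW) = 2659570.529 / 1000 ≈ 2659.6 kW (5 s.f.)

2659.6 kW


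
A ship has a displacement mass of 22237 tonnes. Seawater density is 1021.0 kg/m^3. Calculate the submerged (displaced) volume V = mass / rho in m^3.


Formula: V = mass / rho
Step 1 — convert tonnes to kg: 22237 t * 1000 = 22237000 kg
Step 2 — V = 22237000 / 1021.0 ≈ 21780 m^3 (5 s.f.)

21780 m^3


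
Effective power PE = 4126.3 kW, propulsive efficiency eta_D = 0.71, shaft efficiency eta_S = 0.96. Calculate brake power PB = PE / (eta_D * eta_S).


Formula: PB = PE / (eta_D * eta_S)
Step 1 — combined efficiency = eta_D * eta_S = 0.71 * 0.96 = 0.6816
Step 2 — PB = 4126.3 / 0.6816 ≈ 6053.8 kW (5 s.f.)

6053.8 kW


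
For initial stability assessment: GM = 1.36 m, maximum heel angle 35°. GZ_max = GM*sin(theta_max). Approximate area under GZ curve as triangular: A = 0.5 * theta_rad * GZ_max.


Formula: GZ_max = GM * sin(theta); Area = 0.5 * theta_rad * GZ_max
Step 1 — GZ_max = 1.36 * sin(35°) = 1.36 * 0.573576 = 0.780063 m
Step 2 — theta_rad = 35 * pi/180 = 0.610865 rad
Step 3 — Area = 0.5 * 0.610865 * 0.780063 ≈ 0.23826 m·rad (5 s.f.)

0.23826 m·rad


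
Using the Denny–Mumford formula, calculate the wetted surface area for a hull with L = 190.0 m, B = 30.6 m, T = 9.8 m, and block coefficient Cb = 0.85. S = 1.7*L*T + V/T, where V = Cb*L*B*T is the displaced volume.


Formula: S = 1.7*L*T + V/T with V = Cb*L*B*T, i.e. S = L * (1.7*T + Cb*B)
Step 1 — 1.7*T = 1.7 * 9.8 = 16.66 m
Step 2 — Cb*B = 0.85 * 30.6 = 26.01 m
Step 3 — 1.7*T + Cb*B = 16.66 + 26.01 = 42.67 m
Step 4 — S = 190.0 * 42.67 ≈ 8107.3 m^2 (5 s.f.)

8107.3 m^2


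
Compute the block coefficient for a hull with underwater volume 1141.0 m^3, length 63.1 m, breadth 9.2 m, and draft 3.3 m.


Formula: Cb = V / (L * B * T)
Step 1 — L * B * T = 63.1 * 9.2 * 3.3 = 1915.716 m^3
Step 2 — Cb = 1141.0 / 1915.716 ≈ 0.59560 (5 s.f.)

0.59560


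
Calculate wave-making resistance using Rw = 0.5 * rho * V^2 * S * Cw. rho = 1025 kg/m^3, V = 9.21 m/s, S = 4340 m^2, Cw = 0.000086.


Formula: Rw = 0.5 * rho * V^2 * S * Cw
Step 1 — V^2 = 9.21^2 = 84.8241
Step 2 — 0.5 * rho * V^2 = 0.5 * 1025 * 84.8241 = 43472.35125
Step 3 — Rw = 43472.35125 * 4340 * 0.000086 ≈ 16226 N (5 s.f.)

16226 N


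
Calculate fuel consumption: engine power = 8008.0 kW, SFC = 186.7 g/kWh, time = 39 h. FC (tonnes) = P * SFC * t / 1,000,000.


Formula: FC (tonnes) = P * SFC * t / 1,000,000
Step 1 — P * SFC * t = 8008.0 * 186.7 * 39 = 58308650.4 g
Step 2 — FC (tonnes) = 58308650.4 / 1,000,000 ≈ 58.309 tonnes (5 s.f.)

58.309 tonnes


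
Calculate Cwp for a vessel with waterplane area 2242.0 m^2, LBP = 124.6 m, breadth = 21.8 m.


Formula: Cwp = Aw / (L * B)
Step 1 — L * B = 124.6 * 21.8 = 2716.28 m^2
Step 2 — Cwp = 2242.0 / 2716.28 ≈ 0.82539 (5 s.f.)

0.82539


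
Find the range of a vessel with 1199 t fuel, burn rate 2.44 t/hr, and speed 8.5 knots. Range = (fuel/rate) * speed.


Formula: endurance = fuel / rate; range = endurance * speed
Step 1 — endurance = 1199 / 2.44 = 491.3934 hours
Step 2 — range = 491.3934 * 8.5 ≈ 4176.8 nautical miles (5 s.f.)

4176.8 NM


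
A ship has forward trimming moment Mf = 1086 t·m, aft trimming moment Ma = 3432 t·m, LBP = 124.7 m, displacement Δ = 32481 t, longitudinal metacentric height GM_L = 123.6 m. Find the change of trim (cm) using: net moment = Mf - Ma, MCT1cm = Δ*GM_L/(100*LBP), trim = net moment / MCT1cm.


Formula: net trimming moment = Mf - Ma; MCT1cm = Δ*GM_L/(100*LBP); trim = net moment / MCT1cm
Step 1 — net trimming moment = 1086 - 3432 = -2346 t·m
Step 2 — MCT1cm = 32481 * 123.6 / (100 * 124.7) = 321.9448 t·m/cm
Step 3 — trim = -2346 / 321.9448 ≈ -7.2870 cm (5 s.f.)

-7.2870 cm


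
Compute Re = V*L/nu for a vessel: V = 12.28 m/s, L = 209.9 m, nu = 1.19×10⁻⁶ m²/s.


Formula: Re = V * L / nu
Step 1 — V * L = 12.28 * 209.9 = 2577.572 m^2/s
Step 2 — Re = 2577.572 / 1.19e-6 = 2.17e+09

2.17e+09


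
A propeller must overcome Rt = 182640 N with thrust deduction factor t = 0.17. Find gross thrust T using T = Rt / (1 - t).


Formula: T = Rt / (1 - t)
Step 1 — (1 - t) = 1 - 0.17 = 0.83
Step 2 — T = 182640 / 0.83 ≈ 220050 N (5 s.f.)

220050 N


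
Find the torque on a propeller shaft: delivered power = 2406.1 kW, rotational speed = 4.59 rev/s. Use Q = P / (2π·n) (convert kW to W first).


Formula: Q = P_W / (2 * pi * n)
Step 1 — P_W = 2406.1 kW * 1000 = 2406100.0 W
Step 2 — 2 * pi * n = 2 * pi * 4.59 = 28.839821
Step 3 — Q = 2406100.0 / 28.839821 ≈ 83430 N·m (5 s.f.)

83430 N·m


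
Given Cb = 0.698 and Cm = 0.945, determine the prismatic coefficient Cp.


Formula: Cp = Cb / Cm
Substituting: Cp = 0.698 / 0.945
Result: Cp ≈ 0.73862 (5 s.f.)

0.73862


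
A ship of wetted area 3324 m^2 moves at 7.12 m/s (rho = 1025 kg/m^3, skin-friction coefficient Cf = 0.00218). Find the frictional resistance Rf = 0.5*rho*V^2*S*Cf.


Formula: Rf = 0.5 * rho * V^2 * S * Cf
Step 1 — V^2 = 7.12^2 = 50.6944
Step 2 — 0.5 * rho * V^2 = 0.5 * 1025 * 50.6944 = 25980.88
Step 3 — Rf = 25980.88 * 3324 * 0.00218 ≈ 188270 N (5 s.f.)

188270 N


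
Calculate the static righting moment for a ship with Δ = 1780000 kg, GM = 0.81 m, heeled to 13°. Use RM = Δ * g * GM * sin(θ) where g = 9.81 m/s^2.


Formula: GZ = GM * sin(theta); RM = disp * g * GZ
Step 1 — GZ = 0.81 * sin(13°) = 0.81 * 0.224951 = 0.18221 m
Step 2 — RM = 1780000 * 9.81 * 0.18221 ≈ 3181700 N·m (5 s.f.)

3181700 N·m


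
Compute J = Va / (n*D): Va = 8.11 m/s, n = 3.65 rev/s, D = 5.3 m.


Formula: J = Va / (n * D)
Step 1 — n * D = 3.65 * 5.3 = 19.345
Step 2 — J = 8.11 / 19.345 ≈ 0.41923 (5 s.f.)

0.41923


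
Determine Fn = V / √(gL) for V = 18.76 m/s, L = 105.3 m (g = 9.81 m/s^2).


Formula: Fn = V / sqrt(g * L)
Step 1 — g * L = 9.81 * 105.3 = 1032.993
Step 2 — sqrt(g * L) = sqrt(1032.993) = 32.140208
Step 3 — Fn = 18.76 / 32.140208 ≈ 0.58369 (5 s.f.)

0.58369


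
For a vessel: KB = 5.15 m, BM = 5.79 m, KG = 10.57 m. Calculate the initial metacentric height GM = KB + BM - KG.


Formula: GM = KB + BM - KG
Step 1 — KM = KB + BM = 5.15 + 5.79 = 10.94 m
Step 2 — GM = KM - KG = 10.94 - 10.57 = 0.37 m

0.37 m


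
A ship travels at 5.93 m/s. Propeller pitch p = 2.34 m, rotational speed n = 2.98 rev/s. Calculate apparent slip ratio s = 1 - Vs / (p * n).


Formula: s = 1 - Vs / (p * n)
Step 1 — p * n = 2.34 * 2.98 = 6.9732
Step 2 — Vs / (p*n) = 5.93 / 6.9732 = 0.850399 (6 d.p.)
Step 3 — s = 1 - 0.850399 = 0.149601

0.149601


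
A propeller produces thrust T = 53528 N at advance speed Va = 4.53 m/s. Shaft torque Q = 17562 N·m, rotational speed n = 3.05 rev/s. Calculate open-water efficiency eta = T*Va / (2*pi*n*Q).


Formula: eta = T * Va / (2 * pi * n * Q)
Step 1 — numerator = T * Va = 53528 * 4.53 = 242481.84
Step 2 — 2 * pi * n = 2 * pi * 3.05 = 19.163715
Step 3 — denominator = 19.163715 * 17562 = 336553.16
Step 4 — eta = 242481.84 / 336553.16 ≈ 0.72049 (5 s.f.)

0.72049


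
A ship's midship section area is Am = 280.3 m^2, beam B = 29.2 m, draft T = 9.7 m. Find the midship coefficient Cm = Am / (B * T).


Formula: Cm = Am / (B * T)
Step 1 — B * T = 29.2 * 9.7 = 283.24 m^2
Step 2 — Cm = 280.3 / 283.24 ≈ 0.98962 (5 s.f.)

0.98962


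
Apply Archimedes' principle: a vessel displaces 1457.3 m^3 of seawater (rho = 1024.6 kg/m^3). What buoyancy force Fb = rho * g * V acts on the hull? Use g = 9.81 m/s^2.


Formula: Fb = rho * g * V
Substituting: Fb = 1024.6 * 9.81 * 1457.3
Intermediate: 1024.6 * 9.81 = 10051.326
Result: Fb = 10051.326 * 1457.3 ≈ 14648000 N (5 s.f.)

14648000 N


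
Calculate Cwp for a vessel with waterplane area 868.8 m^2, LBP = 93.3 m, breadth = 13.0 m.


Formula: Cwp = Aw / (L * B)
Step 1 — L * B = 93.3 * 13.0 = 1212.9 m^2
Step 2 — Cwp = 868.8 / 1212.9 ≈ 0.71630 (5 s.f.)

0.71630


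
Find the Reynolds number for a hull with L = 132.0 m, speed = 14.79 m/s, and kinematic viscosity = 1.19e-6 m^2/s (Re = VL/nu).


Formula: Re = V * L / nu
Step 1 — V * L = 14.79 * 132.0 = 1952.28 m^2/s
Step 2 — Re = 1952.28 / 1.19e-6 = 1.64e+09

1.64e+09


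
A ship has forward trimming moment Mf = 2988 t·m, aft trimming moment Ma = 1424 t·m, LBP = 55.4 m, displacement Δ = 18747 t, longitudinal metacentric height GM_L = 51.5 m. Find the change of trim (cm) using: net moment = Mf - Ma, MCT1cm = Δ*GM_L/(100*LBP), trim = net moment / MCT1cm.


Formula: net trimming moment = Mf - Ma; MCT1cm = Δ*GM_L/(100*LBP); trim = net moment / MCT1cm
Step 1 — net trimming moment = 2988 - 1424 = 1564 t·m
Step 2 — MCT1cm = 18747 * 51.5 / (100 * 55.4) = 174.2727 t·m/cm
Step 3 — trim = 1564 / 174.2727 ≈ 8.9744 cm (5 s.f.)

8.9744 cm


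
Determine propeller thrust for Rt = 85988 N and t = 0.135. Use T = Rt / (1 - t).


Formula: T = Rt / (1 - t)
Step 1 — (1 - t) = 1 - 0.135 = 0.865
Step 2 — T = 85988 / 0.865 ≈ 99408 N (5 s.f.)

99408 N


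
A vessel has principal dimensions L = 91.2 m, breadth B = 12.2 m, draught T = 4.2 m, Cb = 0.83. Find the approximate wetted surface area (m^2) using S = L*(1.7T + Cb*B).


Formula: S = 1.7*L*T + V/T with V = Cb*L*B*T, i.e. S = L * (1.7*T + Cb*B)
Step 1 — 1.7*T = 1.7 * 4.2 = 7.14 m
Step 2 — Cb*B = 0.83 * 12.2 = 10.126 m
Step 3 — 1.7*T + Cb*B = 7.14 + 10.126 = 17.266 m
Step 4 — S = 91.2 * 17.266 ≈ 1574.7 m^2 (5 s.f.)

1574.7 m^2


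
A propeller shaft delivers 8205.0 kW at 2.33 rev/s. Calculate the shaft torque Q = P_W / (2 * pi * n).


Formula: Q = P_W / (2 * pi * n)
Step 1 — P_W = 8205.0 kW * 1000 = 8205000.0 W
Step 2 — 2 * pi * n = 2 * pi * 2.33 = 14.639822
Step 3 — Q = 8205000.0 / 14.639822 ≈ 560460 N·m (5 s.f.)

560460 N·m


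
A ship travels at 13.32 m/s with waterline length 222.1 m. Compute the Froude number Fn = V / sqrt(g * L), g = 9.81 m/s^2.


Formula: Fn = V / sqrt(g * L)
Step 1 — g * L = 9.81 * 222.1 = 2178.801
Step 2 — sqrt(g * L) = sqrt(2178.801) = 46.677628
Step 3 — Fn = 13.32 / 46.677628 ≈ 0.28536 (5 s.f.)

0.28536


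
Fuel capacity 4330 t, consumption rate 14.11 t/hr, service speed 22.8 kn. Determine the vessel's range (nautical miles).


Formula: endurance = fuel / rate; range = endurance * speed
Step 1 — endurance = 4330 / 14.11 = 306.8746 hours
Step 2 — range = 306.8746 * 22.8 ≈ 6996.7 nautical miles (5 s.f.)

6996.7 NM


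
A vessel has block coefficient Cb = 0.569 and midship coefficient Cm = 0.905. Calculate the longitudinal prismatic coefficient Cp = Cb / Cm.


Formula: Cp = Cb / Cm
Substituting: Cp = 0.569 / 0.905
Result: Cp ≈ 0.62873 (5 s.f.)

0.62873


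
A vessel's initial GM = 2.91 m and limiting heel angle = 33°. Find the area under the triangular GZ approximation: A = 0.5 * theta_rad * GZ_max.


Formula: GZ_max = GM * sin(theta); Area = 0.5 * theta_rad * GZ_max
Step 1 — GZ_max = 2.91 * sin(33°) = 2.91 * 0.544639 = 1.584899 m
Step 2 — theta_rad = 33 * pi/180 = 0.575959 rad
Step 3 — Area = 0.5 * 0.575959 * 1.584899 ≈ 0.45642 m·rad (5 s.f.)

0.45642 m·rad
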